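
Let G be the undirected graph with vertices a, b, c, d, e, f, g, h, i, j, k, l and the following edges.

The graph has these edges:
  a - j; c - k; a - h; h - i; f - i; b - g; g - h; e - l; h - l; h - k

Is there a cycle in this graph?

DFS, tracking each vertex's parent; an edge to a visited non-parent vertex closes a cycle.
Start from g:
visit g (parent –)
  visit b (parent g)
    b–g: parent, skip
  visit h (parent g)
    h–g: parent, skip
    visit a (parent h)
      visit j (parent a)
        j–a: parent, skip
      a–h: parent, skip
    visit i (parent h)
      i–h: parent, skip
      visit f (parent i)
        f–i: parent, skip
    visit k (parent h)
      k–h: parent, skip
      visit c (parent k)
        c–k: parent, skip
    visit l (parent h)
      visit e (parent l)
        e–l: parent, skip
      l–h: parent, skip
visit d (parent –)
No non-parent visited neighbor found — the graph is a forest.

No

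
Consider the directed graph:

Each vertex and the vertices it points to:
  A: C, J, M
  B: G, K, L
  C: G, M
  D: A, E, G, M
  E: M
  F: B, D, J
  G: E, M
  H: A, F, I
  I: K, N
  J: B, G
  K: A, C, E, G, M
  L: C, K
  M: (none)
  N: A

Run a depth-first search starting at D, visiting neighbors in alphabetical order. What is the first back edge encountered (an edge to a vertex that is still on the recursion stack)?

DFS from D (visiting neighbors in alphabetical order); mark gray on enter, black on exit:
D gray
  A gray
    C gray
      G gray
        E gray
          M gray
          M black
        E black
        G→M: M black — skip
      G black
      C→M: M black — skip
    C black
    J gray
      B gray
        B→G: G black — skip
        K gray
          K→A: A is gray → back edge
First back edge: K → A.

K→A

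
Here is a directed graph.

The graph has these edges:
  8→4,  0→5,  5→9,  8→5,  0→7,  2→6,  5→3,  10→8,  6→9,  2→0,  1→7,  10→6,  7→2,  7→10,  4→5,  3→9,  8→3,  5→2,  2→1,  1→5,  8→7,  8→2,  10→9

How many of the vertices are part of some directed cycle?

A vertex is on a directed cycle iff it belongs to a strongly connected component of size ≥ 2 (or has a self-loop).
The vertices on cycles are {0, 1, 2, 4, 5, 7, 8, 10} — 8 in total.

8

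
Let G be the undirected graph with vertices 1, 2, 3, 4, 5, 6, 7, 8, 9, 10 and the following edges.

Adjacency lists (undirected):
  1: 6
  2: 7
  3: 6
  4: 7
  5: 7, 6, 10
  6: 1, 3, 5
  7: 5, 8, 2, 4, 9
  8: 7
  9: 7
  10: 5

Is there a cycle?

No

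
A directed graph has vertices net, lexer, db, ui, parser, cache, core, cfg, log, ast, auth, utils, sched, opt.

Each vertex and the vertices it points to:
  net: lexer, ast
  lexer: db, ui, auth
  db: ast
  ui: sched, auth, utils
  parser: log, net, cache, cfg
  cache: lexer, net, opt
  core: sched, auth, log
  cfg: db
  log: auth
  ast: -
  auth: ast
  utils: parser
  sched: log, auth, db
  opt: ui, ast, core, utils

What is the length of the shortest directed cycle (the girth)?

4

For each vertex v, BFS finds the shortest path from v back to v.
The shortest such closed walk is utils → parser → cache → opt → utils, length 4.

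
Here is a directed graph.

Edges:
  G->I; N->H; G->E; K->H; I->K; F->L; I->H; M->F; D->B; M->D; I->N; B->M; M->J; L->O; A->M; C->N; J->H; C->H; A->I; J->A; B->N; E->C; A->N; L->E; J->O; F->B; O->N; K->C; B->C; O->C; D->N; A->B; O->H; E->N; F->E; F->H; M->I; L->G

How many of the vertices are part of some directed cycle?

A vertex is on a directed cycle iff it belongs to a strongly connected component of size ≥ 2 (or has a self-loop).
The vertices on cycles are {A, B, D, F, J, M} — 6 in total.

6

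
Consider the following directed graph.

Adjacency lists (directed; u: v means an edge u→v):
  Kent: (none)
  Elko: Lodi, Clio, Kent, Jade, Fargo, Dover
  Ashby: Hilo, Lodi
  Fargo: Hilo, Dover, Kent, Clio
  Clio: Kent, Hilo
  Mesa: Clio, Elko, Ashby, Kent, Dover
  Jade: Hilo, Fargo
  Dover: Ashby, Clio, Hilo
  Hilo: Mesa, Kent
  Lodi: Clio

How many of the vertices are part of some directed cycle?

9

A vertex is on a directed cycle iff it belongs to a strongly connected component of size ≥ 2 (or has a self-loop).
The vertices on cycles are {Clio, Elko, Hilo, Jade, Lodi, Mesa, Ashby, Dover, Fargo} — 9 in total.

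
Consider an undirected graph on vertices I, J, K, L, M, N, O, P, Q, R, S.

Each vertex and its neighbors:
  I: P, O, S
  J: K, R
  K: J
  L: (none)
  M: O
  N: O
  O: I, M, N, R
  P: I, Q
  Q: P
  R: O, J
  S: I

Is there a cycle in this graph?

DFS, tracking each vertex's parent; an edge to a visited non-parent vertex closes a cycle.
Start from J:
visit J (parent –)
  visit K (parent J)
    K–J: parent, skip
  visit R (parent J)
    visit O (parent R)
      visit I (parent O)
        visit P (parent I)
          P–I: parent, skip
          visit Q (parent P)
            Q–P: parent, skip
        I–O: parent, skip
        visit S (parent I)
          S–I: parent, skip
      visit M (parent O)
        M–O: parent, skip
      visit N (parent O)
        N–O: parent, skip
      O–R: parent, skip
    R–J: parent, skip
visit L (parent –)
No non-parent visited neighbor found — the graph is a forest.

No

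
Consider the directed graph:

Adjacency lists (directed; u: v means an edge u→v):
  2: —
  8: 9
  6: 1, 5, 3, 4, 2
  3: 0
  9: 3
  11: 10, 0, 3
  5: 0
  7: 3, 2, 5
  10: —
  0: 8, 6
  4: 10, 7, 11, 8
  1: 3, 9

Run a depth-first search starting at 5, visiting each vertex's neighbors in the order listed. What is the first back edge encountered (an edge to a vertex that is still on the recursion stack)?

3→0

DFS from 5 (visiting each vertex's neighbors in the order listed); mark gray on enter, black on exit:
5 gray
  0 gray
    8 gray
      9 gray
        3 gray
          3→0: 0 is gray → back edge
First back edge: 3 → 0.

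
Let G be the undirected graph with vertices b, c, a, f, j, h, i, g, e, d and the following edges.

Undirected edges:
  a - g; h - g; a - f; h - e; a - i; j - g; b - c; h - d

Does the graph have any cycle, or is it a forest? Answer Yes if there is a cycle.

DFS, tracking each vertex's parent; an edge to a visited non-parent vertex closes a cycle.
Start from d:
visit d (parent –)
  visit h (parent d)
    visit g (parent h)
      visit a (parent g)
        visit f (parent a)
          f–a: parent, skip
        a–g: parent, skip
        visit i (parent a)
          i–a: parent, skip
      visit j (parent g)
        j–g: parent, skip
      g–h: parent, skip
    h–d: parent, skip
    visit e (parent h)
      e–h: parent, skip
visit b (parent –)
  visit c (parent b)
    c–b: parent, skip
No non-parent visited neighbor found — the graph is a forest.

No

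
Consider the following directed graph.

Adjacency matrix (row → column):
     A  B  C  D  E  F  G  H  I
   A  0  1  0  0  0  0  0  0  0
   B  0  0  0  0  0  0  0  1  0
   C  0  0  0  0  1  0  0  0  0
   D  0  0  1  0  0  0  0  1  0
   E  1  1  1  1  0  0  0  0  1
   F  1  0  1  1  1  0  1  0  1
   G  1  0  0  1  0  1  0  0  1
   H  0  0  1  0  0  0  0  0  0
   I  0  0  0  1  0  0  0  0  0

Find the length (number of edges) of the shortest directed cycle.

2

For each vertex v, BFS finds the shortest path from v back to v.
The shortest such closed walk is G → F → G, length 2.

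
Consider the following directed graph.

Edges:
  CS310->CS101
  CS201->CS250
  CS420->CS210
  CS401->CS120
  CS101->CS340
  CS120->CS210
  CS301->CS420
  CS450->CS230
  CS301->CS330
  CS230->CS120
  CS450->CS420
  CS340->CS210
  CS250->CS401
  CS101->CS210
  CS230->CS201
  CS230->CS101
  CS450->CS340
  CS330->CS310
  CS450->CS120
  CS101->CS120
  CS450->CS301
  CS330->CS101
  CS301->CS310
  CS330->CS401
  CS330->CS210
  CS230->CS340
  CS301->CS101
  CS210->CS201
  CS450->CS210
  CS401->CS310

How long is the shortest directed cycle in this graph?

For each vertex v, BFS finds the shortest path from v back to v.
The shortest such closed walk is CS201 → CS250 → CS401 → CS120 → CS210 → CS201, length 5.

5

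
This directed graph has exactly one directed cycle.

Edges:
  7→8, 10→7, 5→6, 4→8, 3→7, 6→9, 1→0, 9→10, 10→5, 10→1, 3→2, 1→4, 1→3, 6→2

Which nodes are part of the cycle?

5, 6, 9, 10

DFS with gray/black marking from 10:
10 gray
  5 gray
    6 gray
      9 gray
        9→10: 10 is gray → back edge
Back edge closes the cycle 10 → 5 → 6 → 9 → 10; its vertices are {5, 6, 9, 10}.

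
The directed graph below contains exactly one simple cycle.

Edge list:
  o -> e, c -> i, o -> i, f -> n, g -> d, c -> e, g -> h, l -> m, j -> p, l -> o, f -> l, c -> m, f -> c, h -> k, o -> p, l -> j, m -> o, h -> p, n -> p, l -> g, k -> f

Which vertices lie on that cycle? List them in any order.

f, g, h, k, l

DFS with gray/black marking from f:
f gray
  l gray
    j gray
      p gray
      p black
    j black
    o gray
      i gray
      i black
      e gray
      e black
      o→p: p black — skip
    o black
    m gray
      m→o: o black — skip
    m black
    g gray
      h gray
        k gray
          k→f: f is gray → back edge
Back edge closes the cycle f → l → g → h → k → f; its vertices are {f, g, h, k, l}.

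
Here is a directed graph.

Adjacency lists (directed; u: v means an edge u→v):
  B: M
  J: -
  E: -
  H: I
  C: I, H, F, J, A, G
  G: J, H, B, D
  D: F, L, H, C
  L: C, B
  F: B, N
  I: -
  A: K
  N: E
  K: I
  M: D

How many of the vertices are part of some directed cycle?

A vertex is on a directed cycle iff it belongs to a strongly connected component of size ≥ 2 (or has a self-loop).
The vertices on cycles are {B, C, D, F, G, L, M} — 7 in total.

7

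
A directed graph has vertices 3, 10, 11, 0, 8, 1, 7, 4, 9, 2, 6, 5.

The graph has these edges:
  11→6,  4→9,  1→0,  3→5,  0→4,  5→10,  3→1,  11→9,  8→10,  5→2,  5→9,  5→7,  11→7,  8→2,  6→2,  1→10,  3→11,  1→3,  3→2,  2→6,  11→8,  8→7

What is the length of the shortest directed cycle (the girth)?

For each vertex v, BFS finds the shortest path from v back to v.
The shortest such closed walk is 1 → 3 → 1, length 2.

2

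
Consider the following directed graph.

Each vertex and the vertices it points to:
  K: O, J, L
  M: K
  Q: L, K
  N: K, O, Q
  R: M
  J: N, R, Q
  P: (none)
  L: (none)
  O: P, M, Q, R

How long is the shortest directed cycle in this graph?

3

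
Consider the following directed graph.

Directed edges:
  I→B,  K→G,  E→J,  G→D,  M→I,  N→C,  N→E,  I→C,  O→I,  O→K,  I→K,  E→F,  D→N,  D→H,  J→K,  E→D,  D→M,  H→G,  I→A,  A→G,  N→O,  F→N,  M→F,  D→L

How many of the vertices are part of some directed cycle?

12

A vertex is on a directed cycle iff it belongs to a strongly connected component of size ≥ 2 (or has a self-loop).
The vertices on cycles are {A, D, E, F, G, H, I, J, K, M, N, O} — 12 in total.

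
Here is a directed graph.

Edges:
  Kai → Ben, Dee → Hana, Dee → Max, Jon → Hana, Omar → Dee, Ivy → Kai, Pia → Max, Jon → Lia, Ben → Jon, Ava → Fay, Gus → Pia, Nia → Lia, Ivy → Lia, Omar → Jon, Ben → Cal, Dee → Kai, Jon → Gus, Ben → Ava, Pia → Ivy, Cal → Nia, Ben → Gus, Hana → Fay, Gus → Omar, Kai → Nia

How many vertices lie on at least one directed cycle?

8

A vertex is on a directed cycle iff it belongs to a strongly connected component of size ≥ 2 (or has a self-loop).
The vertices on cycles are {Ben, Dee, Gus, Ivy, Jon, Kai, Pia, Omar} — 8 in total.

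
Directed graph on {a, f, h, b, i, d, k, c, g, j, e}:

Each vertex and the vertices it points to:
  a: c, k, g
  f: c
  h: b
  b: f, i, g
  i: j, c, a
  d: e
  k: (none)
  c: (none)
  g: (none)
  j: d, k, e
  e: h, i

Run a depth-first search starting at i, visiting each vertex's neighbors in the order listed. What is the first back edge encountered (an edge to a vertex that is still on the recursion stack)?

b→i

DFS from i (visiting each vertex's neighbors in the order listed); mark gray on enter, black on exit:
i gray
  j gray
    d gray
      e gray
        h gray
          b gray
            f gray
              c gray
              c black
            f black
            b→i: i is gray → back edge
First back edge: b → i.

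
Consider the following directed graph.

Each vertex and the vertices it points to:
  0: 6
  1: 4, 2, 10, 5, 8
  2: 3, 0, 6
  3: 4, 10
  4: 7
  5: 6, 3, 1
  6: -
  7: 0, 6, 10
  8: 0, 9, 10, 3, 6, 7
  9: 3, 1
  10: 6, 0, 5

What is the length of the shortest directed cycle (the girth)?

For each vertex v, BFS finds the shortest path from v back to v.
The shortest such closed walk is 1 → 5 → 1, length 2.

2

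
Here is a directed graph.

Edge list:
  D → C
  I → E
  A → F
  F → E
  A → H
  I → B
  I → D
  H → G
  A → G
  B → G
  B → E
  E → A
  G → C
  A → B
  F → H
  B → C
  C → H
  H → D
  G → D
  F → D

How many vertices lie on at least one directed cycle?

8

A vertex is on a directed cycle iff it belongs to a strongly connected component of size ≥ 2 (or has a self-loop).
The vertices on cycles are {A, B, C, D, E, F, G, H} — 8 in total.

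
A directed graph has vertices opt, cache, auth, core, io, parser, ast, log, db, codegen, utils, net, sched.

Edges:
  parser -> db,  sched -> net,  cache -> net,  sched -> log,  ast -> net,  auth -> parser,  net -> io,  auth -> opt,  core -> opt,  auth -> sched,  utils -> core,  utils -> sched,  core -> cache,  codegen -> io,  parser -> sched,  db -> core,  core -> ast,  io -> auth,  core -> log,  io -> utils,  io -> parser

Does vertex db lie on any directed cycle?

Yes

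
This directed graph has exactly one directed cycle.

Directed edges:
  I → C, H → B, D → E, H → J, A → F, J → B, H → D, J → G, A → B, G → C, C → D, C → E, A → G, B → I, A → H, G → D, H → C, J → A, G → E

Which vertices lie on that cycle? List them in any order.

A, H, J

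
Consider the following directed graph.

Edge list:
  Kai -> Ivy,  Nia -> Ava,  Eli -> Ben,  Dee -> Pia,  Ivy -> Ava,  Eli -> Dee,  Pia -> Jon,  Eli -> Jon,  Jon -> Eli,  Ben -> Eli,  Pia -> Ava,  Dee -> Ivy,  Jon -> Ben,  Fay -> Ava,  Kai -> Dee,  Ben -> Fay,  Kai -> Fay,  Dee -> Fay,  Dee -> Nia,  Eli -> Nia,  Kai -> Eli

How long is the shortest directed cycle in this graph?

2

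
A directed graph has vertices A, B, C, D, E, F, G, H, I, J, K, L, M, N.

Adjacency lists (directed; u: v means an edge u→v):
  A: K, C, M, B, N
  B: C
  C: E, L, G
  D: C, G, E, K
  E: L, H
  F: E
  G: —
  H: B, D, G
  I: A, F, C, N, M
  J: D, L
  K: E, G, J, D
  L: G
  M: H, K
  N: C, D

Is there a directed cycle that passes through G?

No

G lies on a cycle iff there is a path from G back to itself.
Exploring from G, it never reaches itself; equivalently, its strongly connected component is a singleton.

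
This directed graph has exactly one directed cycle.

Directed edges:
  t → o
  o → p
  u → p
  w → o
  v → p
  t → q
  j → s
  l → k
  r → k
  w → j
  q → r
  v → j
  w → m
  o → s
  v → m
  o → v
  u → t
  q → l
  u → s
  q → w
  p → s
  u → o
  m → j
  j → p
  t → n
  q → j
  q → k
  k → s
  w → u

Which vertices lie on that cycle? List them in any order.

DFS with gray/black marking from q:
q gray
  w gray
    u gray
      p gray
        s gray
        s black
      p black
      o gray
        o→p: p black — skip
        v gray
          m gray
            j gray
              j→s: s black — skip
              j→p: p black — skip
            j black
          m black
          v→j: j black — skip
          v→p: p black — skip
        v black
        o→s: s black — skip
      o black
      t gray
        n gray
        n black
        t→o: o black — skip
        t→q: q is gray → back edge
Back edge closes the cycle q → w → u → t → q; its vertices are {q, t, u, w}.

q, t, u, w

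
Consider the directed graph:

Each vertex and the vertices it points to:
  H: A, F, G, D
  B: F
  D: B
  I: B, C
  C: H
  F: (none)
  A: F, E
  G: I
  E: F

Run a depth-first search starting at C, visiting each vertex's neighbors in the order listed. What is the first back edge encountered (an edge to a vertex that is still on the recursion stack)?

I→C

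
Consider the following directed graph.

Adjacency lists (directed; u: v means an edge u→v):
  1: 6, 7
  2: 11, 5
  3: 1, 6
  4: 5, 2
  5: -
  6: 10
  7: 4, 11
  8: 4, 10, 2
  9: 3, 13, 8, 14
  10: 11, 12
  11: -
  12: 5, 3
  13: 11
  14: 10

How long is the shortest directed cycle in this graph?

4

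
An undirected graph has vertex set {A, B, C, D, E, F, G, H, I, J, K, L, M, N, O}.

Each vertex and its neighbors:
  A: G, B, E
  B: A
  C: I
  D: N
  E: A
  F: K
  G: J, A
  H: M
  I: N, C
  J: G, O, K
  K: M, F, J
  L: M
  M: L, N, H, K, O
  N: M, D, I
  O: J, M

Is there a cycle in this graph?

DFS, tracking each vertex's parent; an edge to a visited non-parent vertex closes a cycle.
Start from G:
visit G (parent –)
  visit J (parent G)
    J–G: parent, skip
    visit O (parent J)
      O–J: parent, skip
      visit M (parent O)
        visit L (parent M)
          L–M: parent, skip
        visit N (parent M)
          N–M: parent, skip
          visit D (parent N)
            D–N: parent, skip
          visit I (parent N)
            I–N: parent, skip
            visit C (parent I)
              C–I: parent, skip
        visit H (parent M)
          H–M: parent, skip
        visit K (parent M)
          K–M: parent, skip
          visit F (parent K)
            F–K: parent, skip
          K–J: J visited and ≠ parent → cycle
Cycle: J – O – M – K – J.

Yes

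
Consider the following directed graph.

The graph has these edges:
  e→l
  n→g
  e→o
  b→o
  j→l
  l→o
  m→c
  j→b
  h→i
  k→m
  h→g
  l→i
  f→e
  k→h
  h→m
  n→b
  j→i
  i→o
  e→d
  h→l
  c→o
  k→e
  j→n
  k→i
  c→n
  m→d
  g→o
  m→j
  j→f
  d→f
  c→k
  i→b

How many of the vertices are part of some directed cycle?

7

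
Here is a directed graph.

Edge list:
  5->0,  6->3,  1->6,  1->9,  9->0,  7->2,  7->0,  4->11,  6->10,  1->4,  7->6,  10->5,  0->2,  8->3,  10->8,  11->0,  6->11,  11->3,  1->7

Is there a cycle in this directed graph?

DFS with white/gray/black marking, starting from 3:
3 gray
3 black
7 gray
  6 gray
    6→3: 3 black — skip
    10 gray
      5 gray
        0 gray
          2 gray
          2 black
        0 black
      5 black
      8 gray
        8→3: 3 black — skip
      8 black
    10 black
    11 gray
      11→0: 0 black — skip
      11→3: 3 black — skip
    11 black
  6 black
  7→2: 2 black — skip
  7→0: 0 black — skip
7 black
4 gray
  4→11: 11 black — skip
4 black
9 gray
  9→0: 0 black — skip
9 black
1 gray
  1→4: 4 black — skip
  1→7: 7 black — skip
  1→6: 6 black — skip
  1→9: 9 black — skip
1 black
Every edge goes to a white or black vertex — no back edge, so the graph is acyclic.

No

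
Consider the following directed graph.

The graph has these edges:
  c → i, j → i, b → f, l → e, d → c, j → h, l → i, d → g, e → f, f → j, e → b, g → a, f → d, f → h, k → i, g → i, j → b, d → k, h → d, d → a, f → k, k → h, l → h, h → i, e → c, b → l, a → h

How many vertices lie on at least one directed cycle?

A vertex is on a directed cycle iff it belongs to a strongly connected component of size ≥ 2 (or has a self-loop).
The vertices on cycles are {a, b, d, e, f, g, h, j, k, l} — 10 in total.

10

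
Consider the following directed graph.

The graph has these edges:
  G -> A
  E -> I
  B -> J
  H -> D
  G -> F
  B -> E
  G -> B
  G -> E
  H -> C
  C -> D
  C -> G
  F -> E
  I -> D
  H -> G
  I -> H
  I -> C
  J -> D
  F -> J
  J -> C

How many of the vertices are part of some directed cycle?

8

A vertex is on a directed cycle iff it belongs to a strongly connected component of size ≥ 2 (or has a self-loop).
The vertices on cycles are {B, C, E, F, G, H, I, J} — 8 in total.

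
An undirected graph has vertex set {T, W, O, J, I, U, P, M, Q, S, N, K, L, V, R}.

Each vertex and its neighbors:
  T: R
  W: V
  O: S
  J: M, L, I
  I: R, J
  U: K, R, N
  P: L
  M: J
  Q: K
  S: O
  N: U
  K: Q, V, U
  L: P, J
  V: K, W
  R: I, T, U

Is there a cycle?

DFS, tracking each vertex's parent; an edge to a visited non-parent vertex closes a cycle.
Start from T:
visit T (parent –)
  visit R (parent T)
    visit I (parent R)
      I–R: parent, skip
      visit J (parent I)
        visit M (parent J)
          M–J: parent, skip
        visit L (parent J)
          visit P (parent L)
            P–L: parent, skip
          L–J: parent, skip
        J–I: parent, skip
    R–T: parent, skip
    visit U (parent R)
      visit K (parent U)
        visit Q (parent K)
          Q–K: parent, skip
        visit V (parent K)
          V–K: parent, skip
          visit W (parent V)
            W–V: parent, skip
        K–U: parent, skip
      U–R: parent, skip
      visit N (parent U)
        N–U: parent, skip
visit O (parent –)
  visit S (parent O)
    S–O: parent, skip
No non-parent visited neighbor found — the graph is a forest.

No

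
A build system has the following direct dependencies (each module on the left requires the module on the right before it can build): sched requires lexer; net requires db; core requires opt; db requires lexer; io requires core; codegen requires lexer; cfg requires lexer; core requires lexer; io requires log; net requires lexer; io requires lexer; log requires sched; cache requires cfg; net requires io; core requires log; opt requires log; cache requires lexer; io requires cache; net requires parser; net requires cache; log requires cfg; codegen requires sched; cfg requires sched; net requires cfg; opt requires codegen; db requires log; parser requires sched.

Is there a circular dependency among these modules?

No

DFS with white/gray/black marking, starting from cache:
cache gray
  lexer gray
  lexer black
  cfg gray
    sched gray
      sched→lexer: lexer black — skip
    sched black
    cfg→lexer: lexer black — skip
  cfg black
cache black
db gray
  log gray
    log→cfg: cfg black — skip
    log→sched: sched black — skip
  log black
  db→lexer: lexer black — skip
db black
parser gray
  parser→sched: sched black — skip
parser black
io gray
  io→log: log black — skip
  io→lexer: lexer black — skip
  core gray
    core→log: log black — skip
    opt gray
      opt→log: log black — skip
      codegen gray
        codegen→sched: sched black — skip
        codegen→lexer: lexer black — skip
      codegen black
    opt black
    core→lexer: lexer black — skip
  core black
  io→cache: cache black — skip
io black
net gray
  net→lexer: lexer black — skip
  net→cfg: cfg black — skip
  net→cache: cache black — skip
  net→io: io black — skip
  net→db: db black — skip
  net→parser: parser black — skip
net black
Every edge goes to a white or black vertex — no back edge, so the graph is acyclic.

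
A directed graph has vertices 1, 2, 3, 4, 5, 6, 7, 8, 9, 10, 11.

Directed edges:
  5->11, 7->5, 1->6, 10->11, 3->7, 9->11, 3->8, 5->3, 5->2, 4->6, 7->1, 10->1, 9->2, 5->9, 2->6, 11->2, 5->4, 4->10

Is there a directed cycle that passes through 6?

6 lies on a cycle iff there is a path from 6 back to itself.
Exploring from 6, it never reaches itself; equivalently, its strongly connected component is a singleton.

No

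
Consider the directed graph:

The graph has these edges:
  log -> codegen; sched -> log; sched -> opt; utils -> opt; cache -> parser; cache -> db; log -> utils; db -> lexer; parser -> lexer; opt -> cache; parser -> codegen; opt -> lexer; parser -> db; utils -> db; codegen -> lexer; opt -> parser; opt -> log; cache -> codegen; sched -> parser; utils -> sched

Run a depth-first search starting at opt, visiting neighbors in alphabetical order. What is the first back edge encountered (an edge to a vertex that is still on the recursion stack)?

DFS from opt (visiting neighbors in alphabetical order); mark gray on enter, black on exit:
opt gray
  cache gray
    codegen gray
      lexer gray
      lexer black
    codegen black
    db gray
      db→lexer: lexer black — skip
    db black
    parser gray
      parser→codegen: codegen black — skip
      parser→db: db black — skip
      parser→lexer: lexer black — skip
    parser black
  cache black
  opt→lexer: lexer black — skip
  log gray
    log→codegen: codegen black — skip
    utils gray
      utils→db: db black — skip
      utils→opt: opt is gray → back edge
First back edge: utils → opt.

utils→opt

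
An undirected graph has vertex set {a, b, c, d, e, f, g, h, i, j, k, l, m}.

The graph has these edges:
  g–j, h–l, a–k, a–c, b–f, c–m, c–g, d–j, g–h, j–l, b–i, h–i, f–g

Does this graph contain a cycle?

Yes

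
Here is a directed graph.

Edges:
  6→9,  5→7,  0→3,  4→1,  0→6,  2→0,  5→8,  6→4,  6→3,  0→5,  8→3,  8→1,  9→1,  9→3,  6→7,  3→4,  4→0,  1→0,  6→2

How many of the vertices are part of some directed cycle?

9

A vertex is on a directed cycle iff it belongs to a strongly connected component of size ≥ 2 (or has a self-loop).
The vertices on cycles are {0, 1, 2, 3, 4, 5, 6, 8, 9} — 9 in total.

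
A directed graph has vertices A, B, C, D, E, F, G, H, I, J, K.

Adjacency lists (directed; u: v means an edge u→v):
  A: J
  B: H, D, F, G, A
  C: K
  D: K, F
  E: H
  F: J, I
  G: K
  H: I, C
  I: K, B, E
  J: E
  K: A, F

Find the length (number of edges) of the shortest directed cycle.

3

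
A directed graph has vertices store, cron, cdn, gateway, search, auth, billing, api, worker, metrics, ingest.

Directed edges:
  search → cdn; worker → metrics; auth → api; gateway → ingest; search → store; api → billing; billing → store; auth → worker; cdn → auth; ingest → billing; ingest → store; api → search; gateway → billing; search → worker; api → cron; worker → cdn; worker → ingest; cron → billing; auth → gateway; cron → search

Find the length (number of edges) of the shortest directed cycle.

3

For each vertex v, BFS finds the shortest path from v back to v.
The shortest such closed walk is auth → worker → cdn → auth, length 3.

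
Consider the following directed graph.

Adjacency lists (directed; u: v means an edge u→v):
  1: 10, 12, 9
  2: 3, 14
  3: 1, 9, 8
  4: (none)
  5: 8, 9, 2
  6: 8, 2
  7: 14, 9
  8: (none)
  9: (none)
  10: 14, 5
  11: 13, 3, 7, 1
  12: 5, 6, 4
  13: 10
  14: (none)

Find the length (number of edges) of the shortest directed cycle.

5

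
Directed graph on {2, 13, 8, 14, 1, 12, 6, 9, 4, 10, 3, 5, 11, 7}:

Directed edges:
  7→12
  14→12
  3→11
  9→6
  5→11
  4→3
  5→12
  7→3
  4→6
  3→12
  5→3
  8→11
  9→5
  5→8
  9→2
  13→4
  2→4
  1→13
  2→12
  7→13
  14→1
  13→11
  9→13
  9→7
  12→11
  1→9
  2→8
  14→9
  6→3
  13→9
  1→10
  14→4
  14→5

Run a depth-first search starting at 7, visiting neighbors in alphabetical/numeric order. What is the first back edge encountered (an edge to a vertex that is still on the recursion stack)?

9→7

DFS from 7 (visiting neighbors in alphabetical/numeric order); mark gray on enter, black on exit:
7 gray
  3 gray
    11 gray
    11 black
    12 gray
      12→11: 11 black — skip
    12 black
  3 black
  7→12: 12 black — skip
  13 gray
    4 gray
      4→3: 3 black — skip
      6 gray
        6→3: 3 black — skip
      6 black
    4 black
    9 gray
      2 gray
        2→4: 4 black — skip
        8 gray
          8→11: 11 black — skip
        8 black
        2→12: 12 black — skip
      2 black
      5 gray
        5→3: 3 black — skip
        5→8: 8 black — skip
        5→11: 11 black — skip
        5→12: 12 black — skip
      5 black
      9→6: 6 black — skip
      9→7: 7 is gray → back edge
First back edge: 9 → 7.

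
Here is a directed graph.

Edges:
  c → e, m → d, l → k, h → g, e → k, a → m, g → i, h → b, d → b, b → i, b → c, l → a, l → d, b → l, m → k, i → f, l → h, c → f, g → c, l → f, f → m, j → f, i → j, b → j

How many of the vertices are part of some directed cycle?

11

A vertex is on a directed cycle iff it belongs to a strongly connected component of size ≥ 2 (or has a self-loop).
The vertices on cycles are {a, b, c, d, f, g, h, i, j, l, m} — 11 in total.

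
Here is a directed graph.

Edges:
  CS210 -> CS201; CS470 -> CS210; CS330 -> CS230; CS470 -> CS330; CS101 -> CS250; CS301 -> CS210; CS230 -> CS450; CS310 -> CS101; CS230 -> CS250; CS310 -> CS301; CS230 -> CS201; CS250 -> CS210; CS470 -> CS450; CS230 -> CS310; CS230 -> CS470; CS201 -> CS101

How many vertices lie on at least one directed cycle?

7

A vertex is on a directed cycle iff it belongs to a strongly connected component of size ≥ 2 (or has a self-loop).
The vertices on cycles are {CS101, CS201, CS210, CS230, CS250, CS330, CS470} — 7 in total.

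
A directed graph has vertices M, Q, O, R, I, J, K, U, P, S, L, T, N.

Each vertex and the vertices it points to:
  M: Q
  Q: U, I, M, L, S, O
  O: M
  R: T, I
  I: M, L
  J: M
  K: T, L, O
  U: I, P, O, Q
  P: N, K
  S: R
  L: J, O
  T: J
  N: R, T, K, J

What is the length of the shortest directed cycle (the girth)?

For each vertex v, BFS finds the shortest path from v back to v.
The shortest such closed walk is U → Q → U, length 2.

2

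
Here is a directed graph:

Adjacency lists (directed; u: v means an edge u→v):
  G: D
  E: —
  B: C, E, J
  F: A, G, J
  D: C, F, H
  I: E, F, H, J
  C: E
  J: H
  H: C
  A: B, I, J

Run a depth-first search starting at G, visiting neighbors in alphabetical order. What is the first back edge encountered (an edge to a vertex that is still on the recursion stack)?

I→F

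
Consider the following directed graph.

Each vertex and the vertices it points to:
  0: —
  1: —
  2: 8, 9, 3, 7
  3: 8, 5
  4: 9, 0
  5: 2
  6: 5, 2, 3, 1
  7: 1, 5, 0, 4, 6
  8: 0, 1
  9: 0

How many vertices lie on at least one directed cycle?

5

A vertex is on a directed cycle iff it belongs to a strongly connected component of size ≥ 2 (or has a self-loop).
The vertices on cycles are {2, 3, 5, 6, 7} — 5 in total.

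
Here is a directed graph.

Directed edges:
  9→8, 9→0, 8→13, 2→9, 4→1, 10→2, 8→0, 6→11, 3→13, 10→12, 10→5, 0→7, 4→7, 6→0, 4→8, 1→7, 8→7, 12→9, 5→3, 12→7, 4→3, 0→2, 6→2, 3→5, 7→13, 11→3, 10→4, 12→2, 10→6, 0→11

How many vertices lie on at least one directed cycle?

6

A vertex is on a directed cycle iff it belongs to a strongly connected component of size ≥ 2 (or has a self-loop).
The vertices on cycles are {0, 2, 3, 5, 8, 9} — 6 in total.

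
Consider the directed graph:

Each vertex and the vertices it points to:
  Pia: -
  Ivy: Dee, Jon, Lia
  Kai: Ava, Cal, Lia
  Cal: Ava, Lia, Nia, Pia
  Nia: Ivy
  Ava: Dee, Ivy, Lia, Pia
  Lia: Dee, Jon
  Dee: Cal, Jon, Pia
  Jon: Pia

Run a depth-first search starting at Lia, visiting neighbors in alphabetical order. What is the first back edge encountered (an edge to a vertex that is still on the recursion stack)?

Ava→Dee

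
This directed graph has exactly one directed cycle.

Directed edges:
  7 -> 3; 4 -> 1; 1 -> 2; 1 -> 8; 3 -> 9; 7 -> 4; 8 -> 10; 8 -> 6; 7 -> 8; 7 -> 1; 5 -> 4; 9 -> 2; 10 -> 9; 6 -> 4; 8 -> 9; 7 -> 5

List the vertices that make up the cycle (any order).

1, 4, 6, 8

DFS with gray/black marking from 8:
8 gray
  10 gray
    9 gray
      2 gray
      2 black
    9 black
  10 black
  8→9: 9 black — skip
  6 gray
    4 gray
      1 gray
        1→2: 2 black — skip
        1→8: 8 is gray → back edge
Back edge closes the cycle 8 → 6 → 4 → 1 → 8; its vertices are {1, 4, 6, 8}.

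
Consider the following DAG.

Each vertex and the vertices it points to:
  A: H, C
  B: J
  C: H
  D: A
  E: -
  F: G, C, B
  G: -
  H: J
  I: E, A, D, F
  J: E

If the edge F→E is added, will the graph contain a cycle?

No

Adding F→E creates a cycle iff E can already reach F.
Explore from E: no path reaches F. The graph stays acyclic.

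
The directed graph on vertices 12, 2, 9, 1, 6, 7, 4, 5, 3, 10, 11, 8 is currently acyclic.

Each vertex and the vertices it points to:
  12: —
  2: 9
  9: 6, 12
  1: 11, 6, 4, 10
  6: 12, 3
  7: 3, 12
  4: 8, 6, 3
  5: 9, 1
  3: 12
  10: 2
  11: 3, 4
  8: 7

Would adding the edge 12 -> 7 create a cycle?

Adding 12→7 creates a cycle iff 7 can already reach 12.
Path from 7: 7 → 12.
So 7 → … → 12 → 7 is a cycle.

Yes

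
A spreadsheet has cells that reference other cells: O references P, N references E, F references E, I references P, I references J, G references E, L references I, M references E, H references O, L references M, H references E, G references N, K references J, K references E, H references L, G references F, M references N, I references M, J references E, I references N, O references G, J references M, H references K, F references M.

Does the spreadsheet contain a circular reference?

No

DFS with white/gray/black marking, starting from G:
G gray
  N gray
    E gray
    E black
  N black
  G→E: E black — skip
  F gray
    F→E: E black — skip
    M gray
      M→N: N black — skip
      M→E: E black — skip
    M black
  F black
G black
I gray
  J gray
    J→M: M black — skip
    J→E: E black — skip
  J black
  I→N: N black — skip
  I→M: M black — skip
  P gray
  P black
I black
O gray
  O→G: G black — skip
  O→P: P black — skip
O black
L gray
  L→I: I black — skip
  L→M: M black — skip
L black
H gray
  K gray
    K→E: E black — skip
    K→J: J black — skip
  K black
  H→E: E black — skip
  H→L: L black — skip
  H→O: O black — skip
H black
Every edge goes to a white or black vertex — no back edge, so the graph is acyclic.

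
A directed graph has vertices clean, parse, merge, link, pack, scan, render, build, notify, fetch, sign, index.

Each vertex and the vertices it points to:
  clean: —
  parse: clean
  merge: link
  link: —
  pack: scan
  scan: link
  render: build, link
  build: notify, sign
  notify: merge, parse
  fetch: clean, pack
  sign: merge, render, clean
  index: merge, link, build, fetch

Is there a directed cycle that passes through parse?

parse lies on a cycle iff there is a path from parse back to itself.
Exploring from parse, it never reaches itself; equivalently, its strongly connected component is a singleton.

No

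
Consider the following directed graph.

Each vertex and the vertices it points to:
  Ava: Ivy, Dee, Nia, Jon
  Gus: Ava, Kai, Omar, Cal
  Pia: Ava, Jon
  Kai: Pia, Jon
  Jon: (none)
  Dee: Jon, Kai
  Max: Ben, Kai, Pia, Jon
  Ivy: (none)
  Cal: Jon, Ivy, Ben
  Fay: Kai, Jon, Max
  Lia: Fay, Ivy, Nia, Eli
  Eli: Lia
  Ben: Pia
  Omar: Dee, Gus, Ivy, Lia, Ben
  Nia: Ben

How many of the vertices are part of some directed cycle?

A vertex is on a directed cycle iff it belongs to a strongly connected component of size ≥ 2 (or has a self-loop).
The vertices on cycles are {Ava, Ben, Dee, Eli, Gus, Kai, Lia, Nia, Pia, Omar} — 10 in total.

10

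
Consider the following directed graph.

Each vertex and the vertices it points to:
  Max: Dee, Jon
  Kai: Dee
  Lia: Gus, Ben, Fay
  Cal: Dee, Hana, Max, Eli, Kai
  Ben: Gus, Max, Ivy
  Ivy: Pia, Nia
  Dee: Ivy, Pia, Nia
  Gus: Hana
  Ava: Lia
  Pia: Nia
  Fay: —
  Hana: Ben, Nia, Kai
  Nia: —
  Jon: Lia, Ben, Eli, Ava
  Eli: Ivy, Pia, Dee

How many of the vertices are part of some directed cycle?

7

A vertex is on a directed cycle iff it belongs to a strongly connected component of size ≥ 2 (or has a self-loop).
The vertices on cycles are {Ava, Ben, Gus, Jon, Lia, Max, Hana} — 7 in total.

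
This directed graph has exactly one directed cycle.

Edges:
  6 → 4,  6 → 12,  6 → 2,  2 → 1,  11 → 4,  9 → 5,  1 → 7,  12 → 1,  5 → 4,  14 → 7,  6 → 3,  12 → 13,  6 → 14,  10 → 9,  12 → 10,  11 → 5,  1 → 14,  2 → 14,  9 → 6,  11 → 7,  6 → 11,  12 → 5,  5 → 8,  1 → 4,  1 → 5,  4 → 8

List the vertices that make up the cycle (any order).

6, 9, 10, 12

DFS with gray/black marking from 6:
6 gray
  4 gray
    8 gray
    8 black
  4 black
  11 gray
    11→4: 4 black — skip
    7 gray
    7 black
    5 gray
      5→8: 8 black — skip
      5→4: 4 black — skip
    5 black
  11 black
  12 gray
    13 gray
    13 black
    10 gray
      9 gray
        9→5: 5 black — skip
        9→6: 6 is gray → back edge
Back edge closes the cycle 6 → 12 → 10 → 9 → 6; its vertices are {6, 9, 10, 12}.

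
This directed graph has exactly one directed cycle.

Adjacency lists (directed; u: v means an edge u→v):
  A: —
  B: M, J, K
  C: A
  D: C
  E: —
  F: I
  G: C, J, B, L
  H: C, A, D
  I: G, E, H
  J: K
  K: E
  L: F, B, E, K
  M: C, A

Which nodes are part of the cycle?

F, G, I, L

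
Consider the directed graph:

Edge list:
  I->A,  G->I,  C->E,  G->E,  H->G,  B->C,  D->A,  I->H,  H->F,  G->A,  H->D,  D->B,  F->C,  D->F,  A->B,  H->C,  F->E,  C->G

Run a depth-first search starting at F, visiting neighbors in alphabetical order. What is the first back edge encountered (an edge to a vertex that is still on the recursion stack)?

B->C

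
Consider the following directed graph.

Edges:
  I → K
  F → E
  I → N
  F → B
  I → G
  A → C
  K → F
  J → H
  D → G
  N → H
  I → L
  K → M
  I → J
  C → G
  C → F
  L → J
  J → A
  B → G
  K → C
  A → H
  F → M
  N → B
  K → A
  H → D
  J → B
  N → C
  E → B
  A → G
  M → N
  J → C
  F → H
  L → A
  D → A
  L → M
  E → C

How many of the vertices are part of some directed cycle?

8

A vertex is on a directed cycle iff it belongs to a strongly connected component of size ≥ 2 (or has a self-loop).
The vertices on cycles are {A, C, D, E, F, H, M, N} — 8 in total.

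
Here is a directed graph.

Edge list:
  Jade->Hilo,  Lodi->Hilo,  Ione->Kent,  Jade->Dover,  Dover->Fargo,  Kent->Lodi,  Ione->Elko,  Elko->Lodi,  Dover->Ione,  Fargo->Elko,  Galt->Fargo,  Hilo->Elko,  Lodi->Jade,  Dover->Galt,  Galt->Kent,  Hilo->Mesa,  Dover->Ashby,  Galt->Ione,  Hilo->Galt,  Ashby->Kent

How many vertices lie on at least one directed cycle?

A vertex is on a directed cycle iff it belongs to a strongly connected component of size ≥ 2 (or has a self-loop).
The vertices on cycles are {Elko, Galt, Hilo, Ione, Jade, Kent, Lodi, Ashby, Dover, Fargo} — 10 in total.

10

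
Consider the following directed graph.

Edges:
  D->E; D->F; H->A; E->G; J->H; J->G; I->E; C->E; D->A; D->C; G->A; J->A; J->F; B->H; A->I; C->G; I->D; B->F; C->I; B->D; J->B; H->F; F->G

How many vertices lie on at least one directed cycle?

A vertex is on a directed cycle iff it belongs to a strongly connected component of size ≥ 2 (or has a self-loop).
The vertices on cycles are {A, C, D, E, F, G, I} — 7 in total.

7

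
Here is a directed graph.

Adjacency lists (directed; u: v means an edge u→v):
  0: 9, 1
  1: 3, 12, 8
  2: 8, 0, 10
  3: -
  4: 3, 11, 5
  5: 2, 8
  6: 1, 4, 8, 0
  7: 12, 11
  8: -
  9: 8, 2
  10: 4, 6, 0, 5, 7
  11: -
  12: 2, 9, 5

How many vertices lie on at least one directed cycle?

10

A vertex is on a directed cycle iff it belongs to a strongly connected component of size ≥ 2 (or has a self-loop).
The vertices on cycles are {0, 1, 2, 4, 5, 6, 7, 9, 10, 12} — 10 in total.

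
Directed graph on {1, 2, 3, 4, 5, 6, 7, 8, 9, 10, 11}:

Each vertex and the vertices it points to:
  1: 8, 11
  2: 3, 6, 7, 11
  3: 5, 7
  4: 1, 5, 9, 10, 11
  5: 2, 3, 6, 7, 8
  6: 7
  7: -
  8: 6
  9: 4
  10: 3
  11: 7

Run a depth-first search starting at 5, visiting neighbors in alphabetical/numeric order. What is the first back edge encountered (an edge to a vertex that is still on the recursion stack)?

DFS from 5 (visiting neighbors in alphabetical/numeric order); mark gray on enter, black on exit:
5 gray
  2 gray
    3 gray
      3→5: 5 is gray → back edge
First back edge: 3 → 5.

3->5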